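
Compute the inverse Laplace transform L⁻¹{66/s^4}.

L⁻¹{n!/s^(n+1)} = t^n with n=3. So L⁻¹{6/s^4} = t^3, and L⁻¹{66/s^4} = (66/6)·t^3 = 11·t^3

Final answer: 11·t^3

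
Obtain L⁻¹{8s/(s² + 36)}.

This is the form c·s/(s² + a²) with a = 6, c = 8. L⁻¹ = 8·cos(6t)

Final answer: 8·cos(6t)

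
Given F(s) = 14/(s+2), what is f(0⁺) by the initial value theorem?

f(0⁺) = lim_{s→∞} s·14/(s+2) = lim_{s→∞} 14s/(s+2) = 14

Final answer: 14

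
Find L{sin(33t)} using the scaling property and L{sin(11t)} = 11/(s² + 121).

Using L{f(at)} = (1/a)F(s/a) with a=3: L{sin(33t)} = (1/3) · 11/((s/3)² + 121) = (1/3) · 11·9/(s² + 1089) = 33/(s² + 1089)

Final answer: 33/(s² + 1089)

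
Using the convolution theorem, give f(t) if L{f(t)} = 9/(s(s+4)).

9/(s(s+4)) = (9/s)·(1/(s+4)) = L{9}·L{e^(-4t)}. By convolution, f(t) = 9*e^(-4t) = ∫₀ᵗ 9·e^(-4τ) dτ = 9·(1 - e^(-4t))/4

Final answer: 9·(1 - e^(-4t))/4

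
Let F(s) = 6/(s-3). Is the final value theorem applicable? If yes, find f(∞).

sF(s) = 6s/(s-3) has a pole at s = 3 in the right half-plane. Theorem does NOT apply (unstable system; f(t) = 6·e^(3t) grows without bound).

Final answer: Not applicable (unstable)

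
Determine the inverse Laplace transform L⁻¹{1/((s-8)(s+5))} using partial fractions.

Decompose: A/(s-8) + B/(s+5). A = 1/13, B = -1/13. f(t) = (e^(8t) - e^(-5t))/13

Final answer: (e^(8t) - e^(-5t))/13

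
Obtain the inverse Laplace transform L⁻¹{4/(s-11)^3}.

L⁻¹{n!/(s-a)^(n+1)} = t^n·e^(at) with n=2, a=11. So L⁻¹{2/(s-11)^3} = t^2·e^(11t), and L⁻¹{4/(s-11)^3} = (4/2)·t^2·e^(11t) = 2·t^2·e^(11t)

Final answer: 2·t^2·e^(11t)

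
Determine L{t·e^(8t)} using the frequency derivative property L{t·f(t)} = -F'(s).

L{e^(8t)} = 1/(s-8). By frequency derivative: L{t·e^(8t)} = -d/ds[1/(s-8)] = -(-1)/(s-8)² = 1/(s-8)²

Final answer: 1/(s-8)²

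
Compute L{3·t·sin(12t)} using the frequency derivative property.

L{sin(12t)} = 12/(s² + 144). By L{t·f(t)} = -F'(s): -d/ds[12/(s² + 144)] = -(12)·(-2s)/(s² + 144)² = 24s/(s² + 144)². Then L{3·t·sin(12t)} = 3·24s/(s² + 144)² = 72s/(s² + 144)²

Final answer: 72s/(s² + 144)²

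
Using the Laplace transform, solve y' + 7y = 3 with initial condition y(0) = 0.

sY + 7Y = 3/s. Y = 3/(s(s+7)). Partial fractions: Y = 3/7/s - 3/7/(s+7)

Final answer: y(t) = 3/7(1 - e^(-7t))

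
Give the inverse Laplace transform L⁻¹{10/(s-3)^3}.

L⁻¹{n!/(s-a)^(n+1)} = t^n·e^(at) with n=2, a=3. So L⁻¹{2/(s-3)^3} = t^2·e^(3t), and L⁻¹{10/(s-3)^3} = (10/2)·t^2·e^(3t) = 5·t^2·e^(3t)

Final answer: 5·t^2·e^(3t)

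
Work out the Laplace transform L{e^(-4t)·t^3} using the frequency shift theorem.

L{e^(at)·t^n} = n!/(s-a)^(n+1), so L{e^(-4t)·t^3} = 6/(s+4)^4

Final answer: 6/(s+4)^4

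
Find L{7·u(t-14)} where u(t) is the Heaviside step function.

L{u(t-a)} = e^(-as)/s. Here a=14, so L{u(t-14)} = e^(-14s)/s, and L{7·u(t-14)} = 7·e^(-14s)/s

Final answer: 7·e^(-14s)/s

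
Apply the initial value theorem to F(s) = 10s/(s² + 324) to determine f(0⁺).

f(0⁺) = lim_{s→∞} s·10s/(s² + 324) = lim_{s→∞} 10s²/(s² + 324) = 10

Final answer: 10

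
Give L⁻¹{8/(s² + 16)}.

This is the form c·a/(s² + a²) with a = 4, c = 2. L⁻¹ = 2·sin(4t)

Final answer: 2·sin(4t)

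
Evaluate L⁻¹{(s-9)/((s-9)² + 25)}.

Using frequency shift: L⁻¹{(s-a)/((s-a)² + b²)} = e^(at)cos(bt). Here a=9, b=5

Final answer: e^(9t)·cos(5t)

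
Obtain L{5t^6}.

L{t^n} = n!/s^(n+1). So L{5t^6} = 5·6!/s^7 = 3600/s^7

Final answer: 3600/s^7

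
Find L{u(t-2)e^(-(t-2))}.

u(t-a)f(t-a) with f(t)=e^(-t). L{e^(-t)} = 1/(s+1). By time shift: e^(-2s)/(s+1)

Final answer: e^(-2s)/(s+1)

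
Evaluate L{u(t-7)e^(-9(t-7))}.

u(t-a)f(t-a) with f(t)=e^(-9t). L{e^(-9t)} = 1/(s+9). By time shift: e^(-7s)/(s+9)

Final answer: e^(-7s)/(s+9)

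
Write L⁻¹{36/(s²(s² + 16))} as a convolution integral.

36/(s²(s² + 16)) = (1/s²)·(36/(s² + 16)) = L{t}·L{9·sin(4t)}. So f(t) = t*(9·sin(4t)) = ∫₀ᵗ 9τ·sin(4(t-τ)) dτ

Final answer: ∫₀ᵗ 9τ·sin(4(t-τ)) dτ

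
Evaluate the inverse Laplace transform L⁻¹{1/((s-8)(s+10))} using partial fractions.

Decompose: A/(s-8) + B/(s+10). A = 1/18, B = -1/18. f(t) = (e^(8t) - e^(-10t))/18

Final answer: (e^(8t) - e^(-10t))/18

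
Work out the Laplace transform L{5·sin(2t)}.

L{sin(ωt)} = ω/(s² + ω²), so L{sin(2t)} = 2/(s² + 4). Then L{5·sin(2t)} = 5·2/(s² + 4) = 10/(s² + 4)

Final answer: 10/(s² + 4)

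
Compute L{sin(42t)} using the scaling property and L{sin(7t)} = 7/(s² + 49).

Using L{f(at)} = (1/a)F(s/a) with a=6: L{sin(42t)} = (1/6) · 7/((s/6)² + 49) = (1/6) · 7·36/(s² + 1764) = 42/(s² + 1764)

Final answer: 42/(s² + 1764)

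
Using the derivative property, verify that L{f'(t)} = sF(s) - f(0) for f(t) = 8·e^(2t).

f'(t) = 16e^(2t). Direct: L{f'(t)} = 16/(s-2). Property: s·8/(s-2) - 8 = (8s - 8(s-2))/(s-2) = 16/(s-2). ✓

Final answer: 16/(s-2)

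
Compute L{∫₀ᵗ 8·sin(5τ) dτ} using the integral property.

L{∫₀ᵗ f(τ)dτ} = F(s)/s with F(s) = 40/(s² + 25), so the result is (40/(s² + 25))/s = 40/(s(s² + 25))

Final answer: 40/(s(s² + 25))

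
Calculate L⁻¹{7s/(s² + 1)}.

This is the form c·s/(s² + a²) with a = 1, c = 7. L⁻¹ = 7·cos(t)

Final answer: 7·cos(t)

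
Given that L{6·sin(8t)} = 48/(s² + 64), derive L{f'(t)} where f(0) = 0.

L{f'(t)} = s·F(s) - f(0) = s·48/(s² + 64) - 0 = 48s/(s² + 64)

Final answer: 48s/(s² + 64)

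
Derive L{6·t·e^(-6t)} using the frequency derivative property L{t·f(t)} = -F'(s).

L{e^(-6t)} = 1/(s+6). By frequency derivative: L{t·e^(-6t)} = -d/ds[1/(s+6)] = -(-1)/(s+6)² = 1/(s+6)². Then L{6·t·e^(-6t)} = 6·1/(s+6)² = 6/(s+6)²

Final answer: 6/(s+6)²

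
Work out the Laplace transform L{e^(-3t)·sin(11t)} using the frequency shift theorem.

Frequency shift: L{e^(at)f(t)} = F(s-a). L{e^(-3t)·sin(11t)} = 11/((s+3)² + 121)

Final answer: 11/((s+3)² + 121)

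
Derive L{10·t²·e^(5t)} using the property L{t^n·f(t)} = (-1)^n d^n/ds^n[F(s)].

L{e^(5t)} = 1/(s-5). d/ds[1/(s-5)] = -1/(s-5)². d²/ds²[1/(s-5)] = 2/(s-5)³. So L{t²·e^(5t)} = (-1)² · 2/(s-5)³ = 2/(s-5)³. Then L{10·t²·e^(5t)} = 10·2/(s-5)³ = 20/(s-5)³

Final answer: 20/(s-5)³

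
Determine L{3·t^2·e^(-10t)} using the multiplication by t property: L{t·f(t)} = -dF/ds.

Using L{t^n·e^(at)} = n!/(s-a)^(n+1), L{t^2·e^(-10t)} = 2/(s+10)^3, so L{3·t^2·e^(-10t)} = 3·2/(s+10)^3 = 6/(s+10)^3

Final answer: 6/(s+10)^3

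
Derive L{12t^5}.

L{t^n} = n!/s^(n+1). So L{12t^5} = 12·5!/s^6 = 1440/s^6

Final answer: 1440/s^6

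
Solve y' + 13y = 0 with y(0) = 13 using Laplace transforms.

L{y'} + 13L{y} = 0. sY - 13 + 13Y = 0. Y(s+13) = 13. Y = 13/(s+13)

Final answer: y(t) = 13e^(-13t)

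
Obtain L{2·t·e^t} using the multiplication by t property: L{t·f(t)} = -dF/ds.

Using L{t^n·e^(at)} = n!/(s-a)^(n+1), L{t·e^t} = 1/(s-1)^2, so L{2·t·e^t} = 2·1/(s-1)^2 = 2/(s-1)^2

Final answer: 2/(s-1)^2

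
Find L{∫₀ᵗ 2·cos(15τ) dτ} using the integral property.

L{∫₀ᵗ f(τ)dτ} = F(s)/s with F(s) = 2s/(s² + 225), so the result is (2s/(s² + 225))/s = 2/(s² + 225)

Final answer: 2/(s² + 225)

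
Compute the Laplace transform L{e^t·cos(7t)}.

L{e^(at)·cos(ωt)} = (s-a)/((s-a)² + ω²), so L{e^t·cos(7t)} = (s-1)/((s-1)² + 49)

Final answer: (s-1)/((s-1)² + 49)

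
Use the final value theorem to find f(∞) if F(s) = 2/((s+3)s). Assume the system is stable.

f(∞) = lim_{s→0} sF(s) = lim_{s→0} 2/(s+3) = 2/3

Final answer: 2/3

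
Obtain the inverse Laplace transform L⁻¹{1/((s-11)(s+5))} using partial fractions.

Decompose: A/(s-11) + B/(s+5). A = 1/16, B = -1/16. f(t) = (e^(11t) - e^(-5t))/16

Final answer: (e^(11t) - e^(-5t))/16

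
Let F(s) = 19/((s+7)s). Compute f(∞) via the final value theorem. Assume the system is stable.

f(∞) = lim_{s→0} sF(s) = lim_{s→0} 19/(s+7) = 19/7

Final answer: 19/7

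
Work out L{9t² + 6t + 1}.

L{9t² + 6t + 1} = 9·2/s³ + 6/s² + 1/s = 18/s³ + 6/s² + 1/s

Final answer: 18/s³ + 6/s² + 1/s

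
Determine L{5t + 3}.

L{5t + 3} = 5·L{t} + 3·L{1} = 5/s² + 3/s

Final answer: 5/s² + 3/s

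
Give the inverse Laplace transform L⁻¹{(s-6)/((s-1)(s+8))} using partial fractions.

Using partial fractions, f(t) = (-5e^t + 14e^(-8t))/9

Final answer: (-5e^t + 14e^(-8t))/9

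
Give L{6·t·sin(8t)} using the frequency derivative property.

L{sin(8t)} = 8/(s² + 64). By L{t·f(t)} = -F'(s): -d/ds[8/(s² + 64)] = -(8)·(-2s)/(s² + 64)² = 16s/(s² + 64)². Then L{6·t·sin(8t)} = 6·16s/(s² + 64)² = 96s/(s² + 64)²

Final answer: 96s/(s² + 64)²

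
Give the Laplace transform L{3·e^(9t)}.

L{e^(at)} = 1/(s-a), so L{e^(9t)} = 1/(s-9). Then L{3·e^(9t)} = 3/(s-9)

Final answer: 3/(s-9)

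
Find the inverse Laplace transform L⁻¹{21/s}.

L⁻¹{c/s} = c, so L⁻¹{21/s} = 21

Final answer: 21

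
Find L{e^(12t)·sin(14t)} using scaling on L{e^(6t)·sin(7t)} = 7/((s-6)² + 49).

Scaling with a=2: L{e^(12t)·sin(14t)} = (1/2) · 7/((s/2-6)² + 49). Simplifying: 14/((s-12)² + 196)

Final answer: 14/((s-12)² + 196)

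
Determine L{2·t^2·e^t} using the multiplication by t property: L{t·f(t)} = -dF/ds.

Using L{t^n·e^(at)} = n!/(s-a)^(n+1), L{t^2·e^t} = 2/(s-1)^3, so L{2·t^2·e^t} = 2·2/(s-1)^3 = 4/(s-1)^3

Final answer: 4/(s-1)^3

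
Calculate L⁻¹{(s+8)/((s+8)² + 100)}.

Using frequency shift: L⁻¹{(s-a)/((s-a)² + b²)} = e^(at)cos(bt). Here a=-8, b=10

Final answer: e^(-8t)·cos(10t)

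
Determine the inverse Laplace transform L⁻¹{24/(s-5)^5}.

L⁻¹{n!/(s-a)^(n+1)} = t^n·e^(at), so L⁻¹{24/(s-5)^5} = t^4·e^(5t)

Final answer: t^4·e^(5t)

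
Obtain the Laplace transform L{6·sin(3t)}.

L{sin(ωt)} = ω/(s² + ω²), so L{sin(3t)} = 3/(s² + 9). Then L{6·sin(3t)} = 6·3/(s² + 9) = 18/(s² + 9)

Final answer: 18/(s² + 9)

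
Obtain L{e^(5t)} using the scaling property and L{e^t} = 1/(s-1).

Using L{f(at)} = (1/a)F(s/a) with a=5 and f(t) = e^t: L{e^(5t)} = (1/5) · 1/((s/5)-1) = (1/5) · 5/(s-5) = 1/(s-5)

Final answer: 1/(s-5)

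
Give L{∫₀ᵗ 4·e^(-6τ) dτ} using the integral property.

L{∫₀ᵗ f(τ)dτ} = F(s)/s with F(s) = 4/(s+6), so L{∫₀ᵗ 4·e^(-6τ) dτ} = 4/(s(s+6))

Final answer: 4/(s(s+6))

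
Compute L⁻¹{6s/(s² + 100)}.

This is the form c·s/(s² + a²) with a = 10, c = 6. L⁻¹ = 6·cos(10t)

Final answer: 6·cos(10t)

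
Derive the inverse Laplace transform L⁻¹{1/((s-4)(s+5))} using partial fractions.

Decompose: A/(s-4) + B/(s+5). A = 1/9, B = -1/9. f(t) = (e^(4t) - e^(-5t))/9

Final answer: (e^(4t) - e^(-5t))/9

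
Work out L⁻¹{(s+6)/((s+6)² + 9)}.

Using frequency shift: L⁻¹{(s-a)/((s-a)² + b²)} = e^(at)cos(bt). Here a=-6, b=3

Final answer: e^(-6t)·cos(3t)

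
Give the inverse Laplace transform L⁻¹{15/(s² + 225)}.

L⁻¹{15/(s² + 225)} = sin(15t)

Final answer: sin(15t)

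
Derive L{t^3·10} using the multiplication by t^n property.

L{10} = 10/s. d^1/ds^1[1/s] = -1/s². d^2/ds^2[1/s] = 2/s^3. d^3/ds^3[1/s] = -6/s^4. So L{t^3} = (-1)^{3}·-6/s^4 = 6/s^4. Then L{t^3·10} = 10·6/s^4 = 60/s^4

Final answer: 60/s^4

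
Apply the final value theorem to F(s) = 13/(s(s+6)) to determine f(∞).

f(∞) = lim_{s→0} s·13/(s(s+6)) = lim_{s→0} 13/(s+6) = 13/6 = 13/6

Final answer: 13/6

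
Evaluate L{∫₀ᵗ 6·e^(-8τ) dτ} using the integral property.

L{∫₀ᵗ f(τ)dτ} = F(s)/s with F(s) = 6/(s+8), so L{∫₀ᵗ 6·e^(-8τ) dτ} = 6/(s(s+8))

Final answer: 6/(s(s+8))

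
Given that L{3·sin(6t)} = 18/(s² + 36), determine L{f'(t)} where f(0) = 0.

L{f'(t)} = s·F(s) - f(0) = s·18/(s² + 36) - 0 = 18s/(s² + 36)

Final answer: 18s/(s² + 36)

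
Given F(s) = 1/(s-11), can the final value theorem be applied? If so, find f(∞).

sF(s) = s/(s-11) has a pole at s = 11 in the right half-plane. Theorem does NOT apply (unstable system; f(t) = e^(11t) grows without bound).

Final answer: Not applicable (unstable)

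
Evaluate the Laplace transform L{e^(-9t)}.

L{e^(at)} = 1/(s-a), so L{e^(-9t)} = 1/(s+9)

Final answer: 1/(s+9)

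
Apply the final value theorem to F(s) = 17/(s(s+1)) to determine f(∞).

f(∞) = lim_{s→0} s·17/(s(s+1)) = lim_{s→0} 17/(s+1) = 17/1 = 17

Final answer: 17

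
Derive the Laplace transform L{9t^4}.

L{9t^4} = 9 · L{t^4} = 9 · 24/s^5 = 216/s^5

Final answer: 216/s^5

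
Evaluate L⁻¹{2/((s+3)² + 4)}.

Form: b/((s-a)² + b²) → e^(at)sin(bt). With a=-3, b=2

Final answer: e^(-3t)·sin(2t)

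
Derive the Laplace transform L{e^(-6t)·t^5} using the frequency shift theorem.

L{e^(at)·t^n} = n!/(s-a)^(n+1), so L{e^(-6t)·t^5} = 120/(s+6)^6

Final answer: 120/(s+6)^6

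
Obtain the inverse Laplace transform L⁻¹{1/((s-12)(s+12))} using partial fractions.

Decompose: A/(s-12) + B/(s+12). A = 1/24, B = -1/24. f(t) = (e^(12t) - e^(-12t))/24

Final answer: (e^(12t) - e^(-12t))/24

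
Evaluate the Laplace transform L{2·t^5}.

L{t^n} = n!/s^(n+1), so L{t^5} = 120/s^6. Then L{2·t^5} = 2·120/s^6 = 240/s^6

Final answer: 240/s^6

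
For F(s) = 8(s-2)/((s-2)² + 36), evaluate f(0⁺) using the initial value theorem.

f(0⁺) = lim_{s→∞} sF(s) = lim_{s→∞} 8s(s-2)/((s-2)² + 36) = 8

Final answer: 8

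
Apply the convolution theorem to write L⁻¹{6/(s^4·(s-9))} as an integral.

6/(s^4·(s-9)) = (6/s^4)·(1/(s-9)) = L{t^3}·L{e^(9t)}. So f(t) = t^3*e^(9t) = ∫₀ᵗ τ^3·e^(9(t-τ)) dτ

Final answer: ∫₀ᵗ τ^3·e^(9(t-τ)) dτ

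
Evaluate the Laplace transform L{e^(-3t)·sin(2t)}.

L{e^(at)·sin(ωt)} = ω/((s-a)² + ω²), so L{e^(-3t)·sin(2t)} = 2/((s+3)² + 4)

Final answer: 2/((s+3)² + 4)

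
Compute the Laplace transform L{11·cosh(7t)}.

L{cosh(ωt)} = s/(s² - ω²), so L{cosh(7t)} = s/(s² - 49). Then L{11·cosh(7t)} = 11·s/(s² - 49) = 11s/(s² - 49)

Final answer: 11s/(s² - 49)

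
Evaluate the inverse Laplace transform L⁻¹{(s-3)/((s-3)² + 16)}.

Using frequency shift, L⁻¹{(s-3)/((s-3)² + 16)} = e^(3t)·cos(4t)

Final answer: e^(3t)·cos(4t)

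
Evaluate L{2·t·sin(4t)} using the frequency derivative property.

L{sin(4t)} = 4/(s² + 16). By L{t·f(t)} = -F'(s): -d/ds[4/(s² + 16)] = -(4)·(-2s)/(s² + 16)² = 8s/(s² + 16)². Then L{2·t·sin(4t)} = 2·8s/(s² + 16)² = 16s/(s² + 16)²

Final answer: 16s/(s² + 16)²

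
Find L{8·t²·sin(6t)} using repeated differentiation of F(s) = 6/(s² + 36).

F(s) = 6/(s² + 36). F'(s) = -12s/(s² + 36)². F''(s) = -12(36 - 3s²)/(s² + 36)³ = (36s² - 432)/(s² + 36)³. So L{t²·sin(6t)} = (-1)² F''(s) = (36s² - 432)/(s² + 36)³. Then L{8·t²·sin(6t)} = 8·(36s² - 432)/(s² + 36)³ = (288s² - 3456)/(s² + 36)³

Final answer: (288s² - 3456)/(s² + 36)³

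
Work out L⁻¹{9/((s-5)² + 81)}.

Form: b/((s-a)² + b²) → e^(at)sin(bt). With a=5, b=9

Final answer: e^(5t)·sin(9t)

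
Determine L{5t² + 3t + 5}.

L{5t² + 3t + 5} = 5·2/s³ + 3/s² + 5/s = 10/s³ + 3/s² + 5/s

Final answer: 10/s³ + 3/s² + 5/s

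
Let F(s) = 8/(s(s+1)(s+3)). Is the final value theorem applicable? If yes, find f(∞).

Poles of sF(s) = 8/((s+1)(s+3)) are at s = -1 and s = -3, both in the left half-plane. Theorem applies. f(∞) = lim_{s→0} sF(s) = 8/(1·3) = 8/3

Final answer: 8/3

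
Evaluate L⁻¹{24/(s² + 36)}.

This is the form c·a/(s² + a²) with a = 6, c = 4. L⁻¹ = 4·sin(6t)

Final answer: 4·sin(6t)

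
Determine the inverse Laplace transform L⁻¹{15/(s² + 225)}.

L⁻¹{15/(s² + 225)} = sin(15t)

Final answer: sin(15t)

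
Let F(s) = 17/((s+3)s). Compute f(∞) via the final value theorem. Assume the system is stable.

f(∞) = lim_{s→0} sF(s) = lim_{s→0} 17/(s+3) = 17/3

Final answer: 17/3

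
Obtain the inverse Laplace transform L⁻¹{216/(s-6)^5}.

L⁻¹{n!/(s-a)^(n+1)} = t^n·e^(at) with n=4, a=6. So L⁻¹{24/(s-6)^5} = t^4·e^(6t), and L⁻¹{216/(s-6)^5} = (216/24)·t^4·e^(6t) = 9·t^4·e^(6t)

Final answer: 9·t^4·e^(6t)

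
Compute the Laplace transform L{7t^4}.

L{7t^4} = 7 · L{t^4} = 7 · 24/s^5 = 168/s^5

Final answer: 168/s^5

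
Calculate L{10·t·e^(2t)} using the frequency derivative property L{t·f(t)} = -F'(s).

L{e^(2t)} = 1/(s-2). By frequency derivative: L{t·e^(2t)} = -d/ds[1/(s-2)] = -(-1)/(s-2)² = 1/(s-2)². Then L{10·t·e^(2t)} = 10·1/(s-2)² = 10/(s-2)²

Final answer: 10/(s-2)²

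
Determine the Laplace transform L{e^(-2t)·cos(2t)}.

L{e^(at)·cos(ωt)} = (s-a)/((s-a)² + ω²), so L{e^(-2t)·cos(2t)} = (s+2)/((s+2)² + 4)

Final answer: (s+2)/((s+2)² + 4)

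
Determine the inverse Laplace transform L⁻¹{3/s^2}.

L⁻¹{n!/s^(n+1)} = t^n with n=1. So L⁻¹{1/s^2} = t, and L⁻¹{3/s^2} = (3/1)·t = 3·t

Final answer: 3·t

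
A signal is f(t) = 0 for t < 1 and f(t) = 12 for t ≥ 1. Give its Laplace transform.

f(t) = 12·u(t-1). L{u(t-1)} = e^(-s)/s, so L{f(t)} = 12·e^(-s)/s

Final answer: 12·e^(-s)/s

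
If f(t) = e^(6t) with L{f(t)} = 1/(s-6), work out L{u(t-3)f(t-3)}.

Time shift theorem: L{u(t-a)f(t-a)} = e^(-as)F(s). Here a=3, F(s) = 1/(s-6), so L{u(t-3)f(t-3)} = e^(-3s)·1/(s-6)

Final answer: e^(-3s)·1/(s-6)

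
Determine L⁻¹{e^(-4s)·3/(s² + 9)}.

L⁻¹{3/(s² + 9)} = sin(3t). By the time shift theorem, L⁻¹{e^(-as)F(s)} = u(t-a)f(t-a) with a=4, so L⁻¹{e^(-4s)·3/(s² + 9)} = u(t-4)·sin(3(t-4))

Final answer: u(t-4)·sin(3(t-4))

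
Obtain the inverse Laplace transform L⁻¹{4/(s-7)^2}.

L⁻¹{n!/(s-a)^(n+1)} = t^n·e^(at) with n=1, a=7. So L⁻¹{1/(s-7)^2} = t·e^(7t), and L⁻¹{4/(s-7)^2} = (4/1)·t·e^(7t) = 4·t·e^(7t)

Final answer: 4·t·e^(7t)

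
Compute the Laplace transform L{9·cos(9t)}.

L{cos(ωt)} = s/(s² + ω²), so L{cos(9t)} = s/(s² + 81). Then L{9·cos(9t)} = 9·s/(s² + 81) = 9s/(s² + 81)

Final answer: 9s/(s² + 81)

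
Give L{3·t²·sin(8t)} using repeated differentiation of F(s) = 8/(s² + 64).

F(s) = 8/(s² + 64). F'(s) = -16s/(s² + 64)². F''(s) = -16(64 - 3s²)/(s² + 64)³ = (48s² - 1024)/(s² + 64)³. So L{t²·sin(8t)} = (-1)² F''(s) = (48s² - 1024)/(s² + 64)³. Then L{3·t²·sin(8t)} = 3·(48s² - 1024)/(s² + 64)³ = (144s² - 3072)/(s² + 64)³

Final answer: (144s² - 3072)/(s² + 64)³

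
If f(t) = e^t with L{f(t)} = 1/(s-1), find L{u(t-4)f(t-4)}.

Time shift theorem: L{u(t-a)f(t-a)} = e^(-as)F(s). Here a=4, F(s) = 1/(s-1), so L{u(t-4)f(t-4)} = e^(-4s)·1/(s-1)

Final answer: e^(-4s)·1/(s-1)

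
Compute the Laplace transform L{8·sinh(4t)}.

L{sinh(ωt)} = ω/(s² - ω²), so L{sinh(4t)} = 4/(s² - 16). Then L{8·sinh(4t)} = 8·4/(s² - 16) = 32/(s² - 16)

Final answer: 32/(s² - 16)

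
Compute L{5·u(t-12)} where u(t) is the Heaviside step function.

L{u(t-a)} = e^(-as)/s. Here a=12, so L{u(t-12)} = e^(-12s)/s, and L{5·u(t-12)} = 5·e^(-12s)/s

Final answer: 5·e^(-12s)/s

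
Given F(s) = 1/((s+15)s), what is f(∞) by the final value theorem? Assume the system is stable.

f(∞) = lim_{s→0} sF(s) = lim_{s→0} 1/(s+15) = 1/15

Final answer: 1/15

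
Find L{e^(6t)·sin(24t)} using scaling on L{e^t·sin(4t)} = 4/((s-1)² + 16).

Scaling with a=6: L{e^(6t)·sin(24t)} = (1/6) · 4/((s/6-1)² + 16). Simplifying: 24/((s-6)² + 576)

Final answer: 24/((s-6)² + 576)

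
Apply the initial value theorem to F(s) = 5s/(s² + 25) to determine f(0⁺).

f(0⁺) = lim_{s→∞} s·5s/(s² + 25) = lim_{s→∞} 5s²/(s² + 25) = 5

Final answer: 5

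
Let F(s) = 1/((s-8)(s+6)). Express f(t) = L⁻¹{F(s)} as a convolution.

1/((s-8)(s+6)) = (1/(s-8))·(1/(s+6)) = L{e^(8t)}·L{e^(-6t)}. So f(t) = e^(8t)*e^(-6t) = ∫₀ᵗ e^(8τ)·e^(-6(t-τ)) dτ

Final answer: ∫₀ᵗ e^(8τ)·e^(-6(t-τ)) dτ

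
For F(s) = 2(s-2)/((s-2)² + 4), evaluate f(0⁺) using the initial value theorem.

f(0⁺) = lim_{s→∞} sF(s) = lim_{s→∞} 2s(s-2)/((s-2)² + 4) = 2

Final answer: 2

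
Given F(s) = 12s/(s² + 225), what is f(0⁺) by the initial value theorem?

f(0⁺) = lim_{s→∞} s·12s/(s² + 225) = lim_{s→∞} 12s²/(s² + 225) = 12

Final answer: 12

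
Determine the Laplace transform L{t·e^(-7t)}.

L{t^n·e^(at)} = n!/(s-a)^(n+1), so L{t·e^(-7t)} = 1/(s+7)^2

Final answer: 1/(s+7)^2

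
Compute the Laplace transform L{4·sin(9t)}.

L{sin(ωt)} = ω/(s² + ω²), so L{sin(9t)} = 9/(s² + 81). Then L{4·sin(9t)} = 4·9/(s² + 81) = 36/(s² + 81)

Final answer: 36/(s² + 81)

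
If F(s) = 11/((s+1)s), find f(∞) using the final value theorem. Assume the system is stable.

f(∞) = lim_{s→0} sF(s) = lim_{s→0} 11/(s+1) = 11

Final answer: 11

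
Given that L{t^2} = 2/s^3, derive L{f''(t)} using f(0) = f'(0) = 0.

L{f''(t)} = s²F(s) - sf(0) - f'(0) = s²·2/s^3 - 0 - 0 = 2/s

Final answer: 2/s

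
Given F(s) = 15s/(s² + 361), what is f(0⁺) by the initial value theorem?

f(0⁺) = lim_{s→∞} s·15s/(s² + 361) = lim_{s→∞} 15s²/(s² + 361) = 15

Final answer: 15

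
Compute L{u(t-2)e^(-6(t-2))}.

u(t-a)f(t-a) with f(t)=e^(-6t). L{e^(-6t)} = 1/(s+6). By time shift: e^(-2s)/(s+6)

Final answer: e^(-2s)/(s+6)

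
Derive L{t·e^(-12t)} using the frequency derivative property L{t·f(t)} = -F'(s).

L{e^(-12t)} = 1/(s+12). By frequency derivative: L{t·e^(-12t)} = -d/ds[1/(s+12)] = -(-1)/(s+12)² = 1/(s+12)²

Final answer: 1/(s+12)²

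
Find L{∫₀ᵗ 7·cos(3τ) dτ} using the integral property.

L{∫₀ᵗ f(τ)dτ} = F(s)/s with F(s) = 7s/(s² + 9), so the result is (7s/(s² + 9))/s = 7/(s² + 9)

Final answer: 7/(s² + 9)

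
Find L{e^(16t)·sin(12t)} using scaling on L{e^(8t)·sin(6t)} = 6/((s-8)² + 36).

Scaling with a=2: L{e^(16t)·sin(12t)} = (1/2) · 6/((s/2-8)² + 36). Simplifying: 12/((s-16)² + 144)

Final answer: 12/((s-16)² + 144)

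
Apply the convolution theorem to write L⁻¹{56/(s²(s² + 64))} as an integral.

56/(s²(s² + 64)) = (1/s²)·(56/(s² + 64)) = L{t}·L{7·sin(8t)}. So f(t) = t*(7·sin(8t)) = ∫₀ᵗ 7τ·sin(8(t-τ)) dτ

Final answer: ∫₀ᵗ 7τ·sin(8(t-τ)) dτ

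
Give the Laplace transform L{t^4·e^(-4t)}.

L{t^n·e^(at)} = n!/(s-a)^(n+1), so L{t^4·e^(-4t)} = 24/(s+4)^5

Final answer: 24/(s+4)^5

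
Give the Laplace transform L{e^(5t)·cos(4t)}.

L{e^(at)·cos(ωt)} = (s-a)/((s-a)² + ω²), so L{e^(5t)·cos(4t)} = (s-5)/((s-5)² + 16)

Final answer: (s-5)/((s-5)² + 16)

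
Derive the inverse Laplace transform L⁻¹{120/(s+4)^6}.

L⁻¹{n!/(s-a)^(n+1)} = t^n·e^(at), so L⁻¹{120/(s+4)^6} = t^5·e^(-4t)

Final answer: t^5·e^(-4t)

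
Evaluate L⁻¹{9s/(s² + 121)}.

This is the form c·s/(s² + a²) with a = 11, c = 9. L⁻¹ = 9·cos(11t)

Final answer: 9·cos(11t)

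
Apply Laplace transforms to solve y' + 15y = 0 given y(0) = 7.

L{y'} + 15L{y} = 0. sY - 7 + 15Y = 0. Y(s+15) = 7. Y = 7/(s+15)

Final answer: y(t) = 7e^(-15t)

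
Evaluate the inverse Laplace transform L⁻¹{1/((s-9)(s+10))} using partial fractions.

Decompose: A/(s-9) + B/(s+10). A = 1/19, B = -1/19. f(t) = (e^(9t) - e^(-10t))/19

Final answer: (e^(9t) - e^(-10t))/19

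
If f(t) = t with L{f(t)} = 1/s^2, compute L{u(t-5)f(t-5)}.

Time shift theorem: L{u(t-a)f(t-a)} = e^(-as)F(s). Here a=5, F(s) = 1/s^2, so L{u(t-5)f(t-5)} = e^(-5s)·1/s^2

Final answer: e^(-5s)·1/s^2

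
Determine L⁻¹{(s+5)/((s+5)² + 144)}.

Using frequency shift: L⁻¹{(s-a)/((s-a)² + b²)} = e^(at)cos(bt). Here a=-5, b=12

Final answer: e^(-5t)·cos(12t)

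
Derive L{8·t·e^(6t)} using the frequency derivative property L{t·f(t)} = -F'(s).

L{e^(6t)} = 1/(s-6). By frequency derivative: L{t·e^(6t)} = -d/ds[1/(s-6)] = -(-1)/(s-6)² = 1/(s-6)². Then L{8·t·e^(6t)} = 8·1/(s-6)² = 8/(s-6)²

Final answer: 8/(s-6)²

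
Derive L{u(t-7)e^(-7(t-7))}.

u(t-a)f(t-a) with f(t)=e^(-7t). L{e^(-7t)} = 1/(s+7). By time shift: e^(-7s)/(s+7)

Final answer: e^(-7s)/(s+7)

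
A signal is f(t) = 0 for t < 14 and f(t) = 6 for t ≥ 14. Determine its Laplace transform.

f(t) = 6·u(t-14). L{u(t-14)} = e^(-14s)/s, so L{f(t)} = 6·e^(-14s)/s

Final answer: 6·e^(-14s)/s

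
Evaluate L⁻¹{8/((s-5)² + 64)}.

Form: b/((s-a)² + b²) → e^(at)sin(bt). With a=5, b=8

Final answer: e^(5t)·sin(8t)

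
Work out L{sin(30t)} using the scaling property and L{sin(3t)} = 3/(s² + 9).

Using L{f(at)} = (1/a)F(s/a) with a=10: L{sin(30t)} = (1/10) · 3/((s/10)² + 9) = (1/10) · 3·100/(s² + 900) = 30/(s² + 900)

Final answer: 30/(s² + 900)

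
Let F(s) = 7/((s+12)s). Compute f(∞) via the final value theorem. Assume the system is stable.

f(∞) = lim_{s→0} sF(s) = lim_{s→0} 7/(s+12) = 7/12

Final answer: 7/12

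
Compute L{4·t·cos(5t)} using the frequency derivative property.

L{cos(5t)} = s/(s² + 25). Derivative: d/ds[s/(s² + 25)] = [(s² + 25) - s·2s]/(s² + 25)² = (25 - s²)/(s² + 25)². So L{t·cos(5t)} = -F'(s) = (s² - 25)/(s² + 25)². Then L{4·t·cos(5t)} = 4·(s² - 25)/(s² + 25)²

Final answer: 4·(s² - 25)/(s² + 25)²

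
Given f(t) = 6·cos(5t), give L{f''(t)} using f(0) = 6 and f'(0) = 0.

F(s) = 6s/(s² + 25). L{f''(t)} = s²F(s) - sf(0) - f'(0) = 6s³/(s² + 25) - 6s = (6s³ - 6s(s² + 25))/(s² + 25) = -150s/(s² + 25)

Final answer: -150s/(s² + 25)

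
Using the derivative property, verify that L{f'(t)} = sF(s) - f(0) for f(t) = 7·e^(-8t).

f'(t) = -56e^(-8t). Direct: L{f'(t)} = -56/(s+8). Property: s·7/(s+8) - 7 = (7s - 7(s+8))/(s+8) = -56/(s+8). ✓

Final answer: -56/(s+8)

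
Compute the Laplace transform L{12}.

L{12} = 12 · L{1} = 12/s

Final answer: 12/s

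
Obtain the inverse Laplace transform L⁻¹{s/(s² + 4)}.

L⁻¹{s/(s² + 4)} = cos(2t)

Final answer: cos(2t)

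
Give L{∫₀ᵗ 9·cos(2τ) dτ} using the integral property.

L{∫₀ᵗ f(τ)dτ} = F(s)/s with F(s) = 9s/(s² + 4), so the result is (9s/(s² + 4))/s = 9/(s² + 4)

Final answer: 9/(s² + 4)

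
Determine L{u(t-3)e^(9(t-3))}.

u(t-a)f(t-a) with f(t)=e^(9t). L{e^(9t)} = 1/(s-9). By time shift: e^(-3s)/(s-9)

Final answer: e^(-3s)/(s-9)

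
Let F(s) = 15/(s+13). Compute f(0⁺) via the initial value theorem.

f(0⁺) = lim_{s→∞} s·15/(s+13) = lim_{s→∞} 15s/(s+13) = 15

Final answer: 15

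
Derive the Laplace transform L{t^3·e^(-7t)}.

L{t^n·e^(at)} = n!/(s-a)^(n+1), so L{t^3·e^(-7t)} = 6/(s+7)^4

Final answer: 6/(s+7)^4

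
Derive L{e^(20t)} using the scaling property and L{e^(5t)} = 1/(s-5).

Using L{f(at)} = (1/a)F(s/a) with a=4 and f(t) = e^(5t): L{e^(20t)} = (1/4) · 1/((s/4)-5) = (1/4) · 4/(s-20) = 1/(s-20)

Final answer: 1/(s-20)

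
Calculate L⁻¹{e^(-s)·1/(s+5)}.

L⁻¹{1/(s+5)} = e^(-5t). By the time shift theorem, L⁻¹{e^(-as)F(s)} = u(t-a)f(t-a) with a=1, so L⁻¹{e^(-s)·1/(s+5)} = u(t-1)·e^(-5(t-1))

Final answer: u(t-1)·e^(-5(t-1))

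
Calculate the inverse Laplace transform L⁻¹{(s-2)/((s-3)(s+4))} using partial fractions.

Using partial fractions, f(t) = (e^(3t) + 6e^(-4t))/7

Final answer: (e^(3t) + 6e^(-4t))/7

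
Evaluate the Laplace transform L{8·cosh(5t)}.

L{cosh(ωt)} = s/(s² - ω²), so L{cosh(5t)} = s/(s² - 25). Then L{8·cosh(5t)} = 8·s/(s² - 25) = 8s/(s² - 25)

Final answer: 8s/(s² - 25)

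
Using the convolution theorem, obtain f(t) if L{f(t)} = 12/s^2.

12/s^2 = (12/s)·(1/s) = L{12}·L{1}. By convolution, f(t) = 12*1 = ∫₀ᵗ 12·1 dτ = 12·t

Final answer: 12·t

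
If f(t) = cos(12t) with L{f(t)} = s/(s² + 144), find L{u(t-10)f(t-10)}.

Time shift theorem: L{u(t-a)f(t-a)} = e^(-as)F(s). Here a=10, F(s) = s/(s² + 144), so L{u(t-10)f(t-10)} = e^(-10s)·s/(s² + 144)

Final answer: e^(-10s)·s/(s² + 144)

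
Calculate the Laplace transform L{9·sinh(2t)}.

L{sinh(ωt)} = ω/(s² - ω²), so L{sinh(2t)} = 2/(s² - 4). Then L{9·sinh(2t)} = 9·2/(s² - 4) = 18/(s² - 4)

Final answer: 18/(s² - 4)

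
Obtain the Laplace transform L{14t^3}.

L{14t^3} = 14 · L{t^3} = 14 · 6/s^4 = 84/s^4

Final answer: 84/s^4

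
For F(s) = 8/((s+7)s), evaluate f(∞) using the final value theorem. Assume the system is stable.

f(∞) = lim_{s→0} sF(s) = lim_{s→0} 8/(s+7) = 8/7

Final answer: 8/7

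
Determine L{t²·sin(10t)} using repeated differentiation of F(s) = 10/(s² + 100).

F(s) = 10/(s² + 100). F'(s) = -20s/(s² + 100)². F''(s) = -20(100 - 3s²)/(s² + 100)³ = (60s² - 2000)/(s² + 100)³. So L{t²·sin(10t)} = (-1)² F''(s) = (60s² - 2000)/(s² + 100)³

Final answer: (60s² - 2000)/(s² + 100)³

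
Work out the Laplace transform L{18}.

L{18} = 18 · L{1} = 18/s

Final answer: 18/s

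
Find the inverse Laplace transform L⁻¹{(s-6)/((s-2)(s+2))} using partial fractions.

Using partial fractions, f(t) = (-4e^(2t) + 8e^(-2t))/4

Final answer: (-4e^(2t) + 8e^(-2t))/4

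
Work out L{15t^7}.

L{t^n} = n!/s^(n+1). So L{15t^7} = 15·7!/s^8 = 75600/s^8

Final answer: 75600/s^8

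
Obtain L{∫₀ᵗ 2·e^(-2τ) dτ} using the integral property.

L{∫₀ᵗ f(τ)dτ} = F(s)/s with F(s) = 2/(s+2), so L{∫₀ᵗ 2·e^(-2τ) dτ} = 2/(s(s+2))

Final answer: 2/(s(s+2))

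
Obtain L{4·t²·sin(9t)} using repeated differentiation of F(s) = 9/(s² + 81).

F(s) = 9/(s² + 81). F'(s) = -18s/(s² + 81)². F''(s) = -18(81 - 3s²)/(s² + 81)³ = (54s² - 1458)/(s² + 81)³. So L{t²·sin(9t)} = (-1)² F''(s) = (54s² - 1458)/(s² + 81)³. Then L{4·t²·sin(9t)} = 4·(54s² - 1458)/(s² + 81)³ = (216s² - 5832)/(s² + 81)³

Final answer: (216s² - 5832)/(s² + 81)³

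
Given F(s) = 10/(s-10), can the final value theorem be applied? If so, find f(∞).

sF(s) = 10s/(s-10) has a pole at s = 10 in the right half-plane. Theorem does NOT apply (unstable system; f(t) = 10·e^(10t) grows without bound).

Final answer: Not applicable (unstable)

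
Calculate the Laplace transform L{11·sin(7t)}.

L{sin(ωt)} = ω/(s² + ω²), so L{sin(7t)} = 7/(s² + 49). Then L{11·sin(7t)} = 11·7/(s² + 49) = 77/(s² + 49)

Final answer: 77/(s² + 49)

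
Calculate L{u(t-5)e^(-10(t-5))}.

u(t-a)f(t-a) with f(t)=e^(-10t). L{e^(-10t)} = 1/(s+10). By time shift: e^(-5s)/(s+10)

Final answer: e^(-5s)/(s+10)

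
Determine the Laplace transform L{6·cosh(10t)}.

L{cosh(ωt)} = s/(s² - ω²), so L{cosh(10t)} = s/(s² - 100). Then L{6·cosh(10t)} = 6·s/(s² - 100) = 6s/(s² - 100)

Final answer: 6s/(s² - 100)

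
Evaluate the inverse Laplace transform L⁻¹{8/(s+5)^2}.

L⁻¹{n!/(s-a)^(n+1)} = t^n·e^(at) with n=1, a=-5. So L⁻¹{1/(s+5)^2} = t·e^(-5t), and L⁻¹{8/(s+5)^2} = (8/1)·t·e^(-5t) = 8·t·e^(-5t)

Final answer: 8·t·e^(-5t)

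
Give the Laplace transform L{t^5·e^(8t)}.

L{t^n·e^(at)} = n!/(s-a)^(n+1), so L{t^5·e^(8t)} = 120/(s-8)^6

Final answer: 120/(s-8)^6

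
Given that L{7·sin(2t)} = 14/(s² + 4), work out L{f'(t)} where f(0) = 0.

L{f'(t)} = s·F(s) - f(0) = s·14/(s² + 4) - 0 = 14s/(s² + 4)

Final answer: 14s/(s² + 4)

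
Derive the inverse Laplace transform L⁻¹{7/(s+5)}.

L⁻¹{1/(s-a)} = e^(at), so L⁻¹{1/(s+5)} = e^(-5t), and L⁻¹{7/(s+5)} = 7·e^(-5t)

Final answer: 7·e^(-5t)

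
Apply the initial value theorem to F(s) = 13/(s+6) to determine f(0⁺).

f(0⁺) = lim_{s→∞} s·13/(s+6) = lim_{s→∞} 13s/(s+6) = 13

Final answer: 13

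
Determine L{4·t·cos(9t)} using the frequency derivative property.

L{cos(9t)} = s/(s² + 81). Derivative: d/ds[s/(s² + 81)] = [(s² + 81) - s·2s]/(s² + 81)² = (81 - s²)/(s² + 81)². So L{t·cos(9t)} = -F'(s) = (s² - 81)/(s² + 81)². Then L{4·t·cos(9t)} = 4·(s² - 81)/(s² + 81)²

Final answer: 4·(s² - 81)/(s² + 81)²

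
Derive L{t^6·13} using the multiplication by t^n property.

L{13} = 13/s. d^1/ds^1[1/s] = -1/s². d^2/ds^2[1/s] = 2/s^3. d^3/ds^3[1/s] = -6/s^4. d^4/ds^4[1/s] = 24/s^5. d^5/ds^5[1/s] = -120/s^6. d^6/ds^6[1/s] = 720/s^7. So L{t^6} = (-1)^{6}·720/s^7 = 720/s^7. Then L{t^6·13} = 13·720/s^7 = 9360/s^7

Final answer: 9360/s^7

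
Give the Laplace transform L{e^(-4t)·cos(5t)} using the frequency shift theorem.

Frequency shift: L{e^(at)f(t)} = F(s-a). L{e^(-4t)·cos(5t)} = (s+4)/((s+4)² + 25)

Final answer: (s+4)/((s+4)² + 25)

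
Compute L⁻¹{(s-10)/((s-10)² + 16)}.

Using frequency shift: L⁻¹{(s-a)/((s-a)² + b²)} = e^(at)cos(bt). Here a=10, b=4

Final answer: e^(10t)·cos(4t)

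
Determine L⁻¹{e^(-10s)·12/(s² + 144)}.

L⁻¹{12/(s² + 144)} = sin(12t). By the time shift theorem, L⁻¹{e^(-as)F(s)} = u(t-a)f(t-a) with a=10, so L⁻¹{e^(-10s)·12/(s² + 144)} = u(t-10)·sin(12(t-10))

Final answer: u(t-10)·sin(12(t-10))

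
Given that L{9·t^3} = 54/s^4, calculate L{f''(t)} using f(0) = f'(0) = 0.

L{f''(t)} = s²F(s) - sf(0) - f'(0) = s²·54/s^4 - 0 - 0 = 54/s^2

Final answer: 54/s^2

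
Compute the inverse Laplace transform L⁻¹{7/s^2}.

L⁻¹{n!/s^(n+1)} = t^n with n=1. So L⁻¹{1/s^2} = t, and L⁻¹{7/s^2} = (7/1)·t = 7·t

Final answer: 7·t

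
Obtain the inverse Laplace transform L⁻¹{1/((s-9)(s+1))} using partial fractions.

Decompose: A/(s-9) + B/(s+1). A = 1/10, B = -1/10. f(t) = (e^(9t) - e^(-t))/10

Final answer: (e^(9t) - e^(-t))/10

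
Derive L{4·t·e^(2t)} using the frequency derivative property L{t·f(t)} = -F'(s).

L{e^(2t)} = 1/(s-2). By frequency derivative: L{t·e^(2t)} = -d/ds[1/(s-2)] = -(-1)/(s-2)² = 1/(s-2)². Then L{4·t·e^(2t)} = 4·1/(s-2)² = 4/(s-2)²

Final answer: 4/(s-2)²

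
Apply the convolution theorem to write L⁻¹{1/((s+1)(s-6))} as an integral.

1/((s+1)(s-6)) = (1/(s+1))·(1/(s-6)) = L{e^(-t)}·L{e^(6t)}. So f(t) = e^(-t)*e^(6t) = ∫₀ᵗ e^(-τ)·e^(6(t-τ)) dτ

Final answer: ∫₀ᵗ e^(-τ)·e^(6(t-τ)) dτ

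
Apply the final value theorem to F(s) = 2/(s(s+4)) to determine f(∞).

f(∞) = lim_{s→0} s·2/(s(s+4)) = lim_{s→0} 2/(s+4) = 2/4 = 1/2

Final answer: 1/2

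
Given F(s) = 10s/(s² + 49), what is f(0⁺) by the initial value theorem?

f(0⁺) = lim_{s→∞} s·10s/(s² + 49) = lim_{s→∞} 10s²/(s² + 49) = 10

Final answer: 10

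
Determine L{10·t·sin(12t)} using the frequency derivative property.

L{sin(12t)} = 12/(s² + 144). By L{t·f(t)} = -F'(s): -d/ds[12/(s² + 144)] = -(12)·(-2s)/(s² + 144)² = 24s/(s² + 144)². Then L{10·t·sin(12t)} = 10·24s/(s² + 144)² = 240s/(s² + 144)²

Final answer: 240s/(s² + 144)²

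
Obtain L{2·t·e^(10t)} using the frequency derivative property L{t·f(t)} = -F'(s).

L{e^(10t)} = 1/(s-10). By frequency derivative: L{t·e^(10t)} = -d/ds[1/(s-10)] = -(-1)/(s-10)² = 1/(s-10)². Then L{2·t·e^(10t)} = 2·1/(s-10)² = 2/(s-10)²

Final answer: 2/(s-10)²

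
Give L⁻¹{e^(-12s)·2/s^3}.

L⁻¹{2/s^3} = t^2. By the time shift theorem, L⁻¹{e^(-as)F(s)} = u(t-a)f(t-a) with a=12, so L⁻¹{e^(-12s)·2/s^3} = u(t-12)·(t-12)^2

Final answer: u(t-12)·(t-12)^2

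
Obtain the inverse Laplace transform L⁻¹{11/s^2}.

L⁻¹{n!/s^(n+1)} = t^n with n=1. So L⁻¹{1/s^2} = t, and L⁻¹{11/s^2} = (11/1)·t = 11·t

Final answer: 11·t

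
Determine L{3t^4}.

L{t^n} = n!/s^(n+1). So L{3t^4} = 3·4!/s^5 = 72/s^5

Final answer: 72/s^5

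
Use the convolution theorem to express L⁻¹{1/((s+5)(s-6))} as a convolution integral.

1/((s+5)(s-6)) = (1/(s+5))·(1/(s-6)) = L{e^(-5t)}·L{e^(6t)}. So f(t) = e^(-5t)*e^(6t) = ∫₀ᵗ e^(-5τ)·e^(6(t-τ)) dτ

Final answer: ∫₀ᵗ e^(-5τ)·e^(6(t-τ)) dτ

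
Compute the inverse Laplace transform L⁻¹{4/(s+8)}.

L⁻¹{1/(s-a)} = e^(at), so L⁻¹{1/(s+8)} = e^(-8t), and L⁻¹{4/(s+8)} = 4·e^(-8t)

Final answer: 4·e^(-8t)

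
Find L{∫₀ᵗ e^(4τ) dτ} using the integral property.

L{∫₀ᵗ f(τ)dτ} = F(s)/s with F(s) = 1/(s-4), so L{∫₀ᵗ e^(4τ) dτ} = 1/(s(s-4))

Final answer: 1/(s(s-4))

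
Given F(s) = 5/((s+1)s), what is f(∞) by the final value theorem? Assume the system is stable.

f(∞) = lim_{s→0} sF(s) = lim_{s→0} 5/(s+1) = 5

Final answer: 5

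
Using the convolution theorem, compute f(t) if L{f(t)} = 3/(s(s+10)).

3/(s(s+10)) = (3/s)·(1/(s+10)) = L{3}·L{e^(-10t)}. By convolution, f(t) = 3*e^(-10t) = ∫₀ᵗ 3·e^(-10τ) dτ = 3·(1 - e^(-10t))/10

Final answer: 3·(1 - e^(-10t))/10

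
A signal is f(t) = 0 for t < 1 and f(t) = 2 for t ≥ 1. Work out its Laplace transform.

f(t) = 2·u(t-1). L{u(t-1)} = e^(-s)/s, so L{f(t)} = 2·e^(-s)/s

Final answer: 2·e^(-s)/s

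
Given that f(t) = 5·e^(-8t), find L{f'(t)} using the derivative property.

f(0) = 5, F(s) = 5/(s+8). L{f'(t)} = s·F(s) - f(0) = 5s/(s+8) - 5 = (5s - 5(s+8))/(s+8) = -40/(s+8)

Final answer: -40/(s+8)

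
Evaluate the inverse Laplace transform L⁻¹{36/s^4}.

L⁻¹{n!/s^(n+1)} = t^n with n=3. So L⁻¹{6/s^4} = t^3, and L⁻¹{36/s^4} = (36/6)·t^3 = 6·t^3

Final answer: 6·t^3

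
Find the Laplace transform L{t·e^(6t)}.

L{t^n·e^(at)} = n!/(s-a)^(n+1), so L{t·e^(6t)} = 1/(s-6)^2

Final answer: 1/(s-6)^2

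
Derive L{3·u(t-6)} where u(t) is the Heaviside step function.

L{u(t-a)} = e^(-as)/s. Here a=6, so L{u(t-6)} = e^(-6s)/s, and L{3·u(t-6)} = 3·e^(-6s)/s

Final answer: 3·e^(-6s)/s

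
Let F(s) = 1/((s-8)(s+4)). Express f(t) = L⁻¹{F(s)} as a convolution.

1/((s-8)(s+4)) = (1/(s-8))·(1/(s+4)) = L{e^(8t)}·L{e^(-4t)}. So f(t) = e^(8t)*e^(-4t) = ∫₀ᵗ e^(8τ)·e^(-4(t-τ)) dτ

Final answer: ∫₀ᵗ e^(8τ)·e^(-4(t-τ)) dτ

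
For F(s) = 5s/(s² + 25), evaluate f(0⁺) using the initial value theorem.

f(0⁺) = lim_{s→∞} s·5s/(s² + 25) = lim_{s→∞} 5s²/(s² + 25) = 5

Final answer: 5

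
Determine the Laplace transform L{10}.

L{10} = 10 · L{1} = 10/s

Final answer: 10/s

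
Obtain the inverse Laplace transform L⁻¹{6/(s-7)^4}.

L⁻¹{n!/(s-a)^(n+1)} = t^n·e^(at) with n=3, a=7. So L⁻¹{6/(s-7)^4} = t^3·e^(7t)

Final answer: t^3·e^(7t)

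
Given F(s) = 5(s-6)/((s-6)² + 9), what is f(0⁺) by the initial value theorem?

f(0⁺) = lim_{s→∞} sF(s) = lim_{s→∞} 5s(s-6)/((s-6)² + 9) = 5

Final answer: 5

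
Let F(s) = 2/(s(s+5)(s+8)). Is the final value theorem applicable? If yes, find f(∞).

Poles of sF(s) = 2/((s+5)(s+8)) are at s = -5 and s = -8, both in the left half-plane. Theorem applies. f(∞) = lim_{s→0} sF(s) = 2/(5·8) = 1/20

Final answer: 1/20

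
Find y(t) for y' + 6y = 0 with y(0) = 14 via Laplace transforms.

L{y'} + 6L{y} = 0. sY - 14 + 6Y = 0. Y(s+6) = 14. Y = 14/(s+6)

Final answer: y(t) = 14e^(-6t)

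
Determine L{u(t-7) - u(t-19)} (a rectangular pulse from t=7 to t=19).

L{u(t-a)} = e^(-as)/s. L{u(t-7) - u(t-19)} = (e^(-7s) - e^(-19s))/s

Final answer: (e^(-7s) - e^(-19s))/s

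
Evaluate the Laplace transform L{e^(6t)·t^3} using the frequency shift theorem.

L{e^(at)·t^n} = n!/(s-a)^(n+1), so L{e^(6t)·t^3} = 6/(s-6)^4

Final answer: 6/(s-6)^4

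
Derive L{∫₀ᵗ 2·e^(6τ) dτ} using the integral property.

L{∫₀ᵗ f(τ)dτ} = F(s)/s with F(s) = 2/(s-6), so L{∫₀ᵗ 2·e^(6τ) dτ} = 2/(s(s-6))

Final answer: 2/(s(s-6))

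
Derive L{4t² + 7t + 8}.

L{4t² + 7t + 8} = 4·2/s³ + 7/s² + 8/s = 8/s³ + 7/s² + 8/s

Final answer: 8/s³ + 7/s² + 8/s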